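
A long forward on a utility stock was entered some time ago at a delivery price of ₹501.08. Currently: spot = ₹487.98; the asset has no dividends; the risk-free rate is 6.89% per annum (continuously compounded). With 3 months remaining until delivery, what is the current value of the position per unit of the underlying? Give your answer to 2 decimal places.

-₹4.54

Current fair forward for the remaining 3 months: F = S·e^(r·T), r = 0.0689
F = 487.98 · e^(0.0689 × 3/12) = 487.98 × 1.017374 = 496.4582
Value of long forward = (F − K)·e^(−rT) = (496.4582 − 501.08) · e^(−0.0689·3/12)
= -4.6218 × 0.982923 = -4.54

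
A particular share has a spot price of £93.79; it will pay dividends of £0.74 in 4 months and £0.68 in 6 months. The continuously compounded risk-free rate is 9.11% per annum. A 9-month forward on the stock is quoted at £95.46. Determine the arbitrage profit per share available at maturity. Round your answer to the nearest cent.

PV(dividends) I = 0.74·e^(−0.0911·4/12) + 0.68·e^(−0.0911·6/12) = 1.3676
Fair forward F* = (S − I)·e^(rT) = (93.79 − 1.3676)·e^0.068325 = 92.4224 × 1.070713 = 98.9579
Market £95.46 < fair 98.9579: forward underpriced → reverse cash-and-carry (short the stock, invest proceeds at r, pay the dividends, go long the forward).
Profit at T = |F_mkt − F*| = |95.46 − 98.9579| = £3.50 per share

£3.50 per share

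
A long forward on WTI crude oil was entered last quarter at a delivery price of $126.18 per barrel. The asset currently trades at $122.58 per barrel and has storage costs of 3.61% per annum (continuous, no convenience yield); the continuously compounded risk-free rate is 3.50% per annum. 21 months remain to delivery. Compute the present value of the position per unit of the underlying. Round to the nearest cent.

$11.89 per barrel

Current fair forward for the remaining 21 months: F = S·e^((r + u)·T), (r + u) = 0.0350 + 0.0361 = 0.0711
F = 122.58 · e^(0.0711 × 21/12) = 122.58 × 1.132497 = 138.8215
Value of long forward = (F − K)·e^(−rT) = (138.8215 − 126.18) · e^(−0.0350·21/12)
= 12.6415 × 0.940588 = 11.89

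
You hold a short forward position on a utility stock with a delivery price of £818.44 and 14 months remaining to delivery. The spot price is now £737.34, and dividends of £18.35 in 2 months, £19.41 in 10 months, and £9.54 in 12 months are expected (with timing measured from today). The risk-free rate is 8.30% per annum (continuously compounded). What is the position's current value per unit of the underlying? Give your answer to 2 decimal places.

£50.55

PV(remaining dividends) I = 18.35·e^(−0.0830·2/12) + 19.41·e^(−0.0830·10/12) + 9.54·e^(−0.0830·12/12) = 44.9909
Current forward F = (S − I)·e^(rT) = (737.34 − 44.9909)·e^(0.0830·14/12) = 692.3491 × 1.101677 = 762.7451
Value (long) = (F − K)·e^(−rT) = (762.7451 − 818.44) × 0.907707 = -50.5547
Short position value = −(long value) = £50.55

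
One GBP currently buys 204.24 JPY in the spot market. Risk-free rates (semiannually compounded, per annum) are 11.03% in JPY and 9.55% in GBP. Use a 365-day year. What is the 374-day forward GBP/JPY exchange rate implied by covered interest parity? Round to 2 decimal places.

By covered interest parity, F = S · (1+r_JPY/2)^(2T) / (1+r_GBP/2)^(2T)
= 204.24 × 1.116293 / 1.100308 = 204.24 × 1.014528
F = 207.21 JPY per GBP

207.21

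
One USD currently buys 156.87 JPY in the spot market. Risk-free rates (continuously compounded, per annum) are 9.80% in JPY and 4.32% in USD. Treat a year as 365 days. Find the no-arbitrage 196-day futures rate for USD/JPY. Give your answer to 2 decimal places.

161.55

F = S·e^((r_JPY − r_USD)T) = 156.87 · e^((0.0980 − 0.0432) × 196/365)
= 156.87 · e^0.029427 = 156.87 × 1.029864
F = 161.55 JPY per USD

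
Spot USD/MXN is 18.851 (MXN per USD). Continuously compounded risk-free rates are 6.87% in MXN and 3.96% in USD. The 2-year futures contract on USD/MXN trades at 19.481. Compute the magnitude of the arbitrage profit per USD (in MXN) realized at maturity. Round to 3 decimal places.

0.500 per USD (in MXN)

Fair futures: F* = S·e^(carry·T), with carry = (r_MXN − r_USD) = 0.0687 − 0.0396 = 0.0291
F* = 18.851 · e^(0.0291 × 2) = 18.851 · e^0.058200 = 18.851 × 1.059927 = 19.9807
Market 19.481 < fair 19.9807: forward underpriced → reverse cash-and-carry (short spot, go long the forward).
At maturity, profit = |F_mkt − F*| = |19.481 − 19.9807| = 0.500 per USD (in MXN)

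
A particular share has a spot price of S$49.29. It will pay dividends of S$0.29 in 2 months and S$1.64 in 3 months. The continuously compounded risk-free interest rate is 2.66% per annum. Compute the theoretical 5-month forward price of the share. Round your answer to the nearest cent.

S$47.90

PV(dividends) I = 0.29·e^(−0.0266·2/12) + 1.64·e^(−0.0266·3/12)
I = 0.2887 + 1.6291 = 1.9178
F = (S − I)·e^(rT) = (49.29 − 1.9178) · e^(0.0266·5/12)
= 47.3722 · e^0.011083 = 47.3722 × 1.011145 = S$47.90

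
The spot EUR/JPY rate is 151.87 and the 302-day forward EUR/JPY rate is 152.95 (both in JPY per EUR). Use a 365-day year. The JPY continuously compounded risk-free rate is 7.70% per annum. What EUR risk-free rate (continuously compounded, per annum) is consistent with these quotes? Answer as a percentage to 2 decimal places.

6.84%

F = S·e^((r_JPY − r_EUR)T) ⇒ r_EUR = r_JPY − ln(F/S)/T
ln(152.95/151.87) = 0.007086; /(302/365) = 0.008564
r_EUR = 0.0770 − 0.008564 = 0.068436
r_EUR = 6.84%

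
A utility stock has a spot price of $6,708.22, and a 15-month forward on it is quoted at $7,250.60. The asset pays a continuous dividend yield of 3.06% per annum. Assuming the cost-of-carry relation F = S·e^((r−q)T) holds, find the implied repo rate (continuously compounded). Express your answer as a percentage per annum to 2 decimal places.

From F = S·e^((r−q)T): (r − q) = ln(F/S)/T
ln(7250.60/6708.22) = ln(1.080853) = 0.077751
(r − q) = 0.077751 / (15/12) = 0.062201
r = ln(F/S)/T + q = 0.062201 + 0.0306 = 0.092801
r = 9.28%

9.28%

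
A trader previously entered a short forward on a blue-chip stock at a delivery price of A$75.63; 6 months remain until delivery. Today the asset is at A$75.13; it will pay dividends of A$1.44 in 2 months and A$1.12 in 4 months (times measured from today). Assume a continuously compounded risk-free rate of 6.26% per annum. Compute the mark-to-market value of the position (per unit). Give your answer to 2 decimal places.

A$0.69

PV(remaining dividends) I = 1.44·e^(−0.0626·2/12) + 1.12·e^(−0.0626·4/12) = 2.5219
Current forward F = (S − I)·e^(rT) = (75.13 − 2.5219)·e^(0.0626·6/12) = 72.6081 × 1.031795 = 74.9167
Value (long) = (F − K)·e^(−rT) = (74.9167 − 75.63) × 0.969185 = -0.6913
Short position value = −(long value) = A$0.69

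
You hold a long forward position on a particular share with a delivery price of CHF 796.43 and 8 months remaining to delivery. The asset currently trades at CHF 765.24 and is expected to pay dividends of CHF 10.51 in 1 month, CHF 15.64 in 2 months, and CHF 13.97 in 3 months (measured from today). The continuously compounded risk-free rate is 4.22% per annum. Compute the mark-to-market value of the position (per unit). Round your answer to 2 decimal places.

PV(remaining dividends) I = 10.51·e^(−0.0422·1/12) + 15.64·e^(−0.0422·2/12) + 13.97·e^(−0.0422·3/12) = 39.8269
Current forward F = (S − I)·e^(rT) = (765.24 − 39.8269)·e^(0.0422·8/12) = 725.4131 × 1.028533 = 746.1113
Value (long) = (F − K)·e^(−rT) = (746.1113 − 796.43) × 0.972259 = -48.9228
Value = -CHF 48.92

-CHF 48.92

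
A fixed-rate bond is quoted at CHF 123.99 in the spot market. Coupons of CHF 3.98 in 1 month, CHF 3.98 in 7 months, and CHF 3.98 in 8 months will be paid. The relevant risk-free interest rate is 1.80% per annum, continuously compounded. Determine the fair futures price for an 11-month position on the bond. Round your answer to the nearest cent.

PV(coupons) I = 3.98·e^(−0.0180·1/12) + 3.98·e^(−0.0180·7/12) + 3.98·e^(−0.0180·8/12)
I = 3.9740 + 3.9384 + 3.9325 = 11.8449
F = (S − I)·e^(rT) = (123.99 − 11.8449) · e^(0.0180·11/12)
= 112.1451 · e^0.016500 = 112.1451 × 1.016637 = CHF 114.01

CHF 114.01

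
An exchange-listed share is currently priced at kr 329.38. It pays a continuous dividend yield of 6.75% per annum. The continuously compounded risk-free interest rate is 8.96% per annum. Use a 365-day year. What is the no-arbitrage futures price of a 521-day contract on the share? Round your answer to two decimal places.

F = S·e^((r − q)T) = 329.38 · e^((0.0896 − 0.0675) × 521/365)
= 329.38 · e^0.031545 = 329.38 × 1.032048
F = kr 339.94

kr 339.94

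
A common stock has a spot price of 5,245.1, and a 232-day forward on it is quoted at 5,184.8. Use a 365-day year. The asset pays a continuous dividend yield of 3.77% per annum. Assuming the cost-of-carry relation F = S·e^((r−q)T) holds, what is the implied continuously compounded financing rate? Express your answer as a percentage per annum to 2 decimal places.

From F = S·e^((r−q)T): (r − q) = ln(F/S)/T
ln(5184.8/5245.1) = ln(0.988504) = -0.011563
(r − q) = -0.011563 / (232/365) = -0.018192
r = ln(F/S)/T + q = -0.018192 + 0.0377 = 0.019508
r = 1.95%

1.95%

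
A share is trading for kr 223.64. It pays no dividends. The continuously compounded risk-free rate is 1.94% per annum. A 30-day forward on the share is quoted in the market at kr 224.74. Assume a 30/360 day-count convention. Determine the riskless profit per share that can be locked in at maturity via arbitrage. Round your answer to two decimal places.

kr 0.74 per share

Fair forward: F* = S·e^(carry·T), with carry = r = 0.0194
F* = 223.64 · e^(0.0194 × 30/360) = 223.64 · e^0.001617 = 223.64 × 1.001618 = kr 224.0018
Market kr 224.74 > fair kr 224.0018: forward overpriced → cash-and-carry (buy spot, short the forward).
At maturity, profit = |F_mkt − F*| = |224.74 − 224.0018| = kr 0.74 per share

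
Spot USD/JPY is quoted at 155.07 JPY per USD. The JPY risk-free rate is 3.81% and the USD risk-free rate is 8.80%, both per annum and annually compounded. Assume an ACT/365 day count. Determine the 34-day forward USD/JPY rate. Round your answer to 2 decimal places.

By covered interest parity, F = S · (1+r_JPY)^T / (1+r_USD)^T
= 155.07 × 1.003489 / 1.007887 = 155.07 × 0.995636
F = 154.39 JPY per USD

154.39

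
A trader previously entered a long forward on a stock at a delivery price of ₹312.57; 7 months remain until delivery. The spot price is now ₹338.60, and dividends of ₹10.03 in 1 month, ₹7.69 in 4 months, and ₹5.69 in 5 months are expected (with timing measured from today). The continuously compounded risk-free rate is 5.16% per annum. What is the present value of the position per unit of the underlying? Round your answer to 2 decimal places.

₹12.18

PV(remaining dividends) I = 10.03·e^(−0.0516·1/12) + 7.69·e^(−0.0516·4/12) + 5.69·e^(−0.0516·5/12) = 23.1148
Current forward F = (S − I)·e^(rT) = (338.60 − 23.1148)·e^(0.0516·7/12) = 315.4852 × 1.030558 = 325.1258
Value (long) = (F − K)·e^(−rT) = (325.1258 − 312.57) × 0.970348 = 12.1835
Value = ₹12.18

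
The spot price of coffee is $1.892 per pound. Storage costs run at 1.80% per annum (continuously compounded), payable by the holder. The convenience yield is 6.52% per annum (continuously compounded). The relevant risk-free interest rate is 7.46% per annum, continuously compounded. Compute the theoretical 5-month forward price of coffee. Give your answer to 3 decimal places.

Net carry = r + u − y = 0.0746 + 0.0180 − 0.0652 = 0.0274
F = S·e^((r+u−y)T) = 1.892 · e^(0.0274 × 5/12) = 1.892 · e^0.011417
= 1.892 × 1.011482 = $1.914 per pound

$1.914 per pound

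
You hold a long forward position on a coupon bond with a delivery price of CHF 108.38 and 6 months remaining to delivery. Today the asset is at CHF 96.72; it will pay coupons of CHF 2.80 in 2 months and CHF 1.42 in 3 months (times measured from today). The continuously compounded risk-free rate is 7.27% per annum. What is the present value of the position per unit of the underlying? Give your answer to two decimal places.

PV(remaining coupons) I = 2.80·e^(−0.0727·2/12) + 1.42·e^(−0.0727·3/12) = 4.1607
Current forward F = (S − I)·e^(rT) = (96.72 − 4.1607)·e^(0.0727·6/12) = 92.5593 × 1.037019 = 95.9858
Value (long) = (F − K)·e^(−rT) = (95.9858 − 108.38) × 0.964303 = -11.9518
Value = -CHF 11.95

-CHF 11.95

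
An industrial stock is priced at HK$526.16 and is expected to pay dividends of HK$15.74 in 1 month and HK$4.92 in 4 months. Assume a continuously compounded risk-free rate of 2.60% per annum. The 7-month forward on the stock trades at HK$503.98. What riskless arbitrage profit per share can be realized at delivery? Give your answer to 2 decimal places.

HK$9.32 per share

PV(dividends) I = 15.74·e^(−0.0260·1/12) + 4.92·e^(−0.0260·4/12) = 20.5835
Fair forward F* = (S − I)·e^(rT) = (526.16 − 20.5835)·e^0.015167 = 505.5765 × 1.015283 = 513.3032
Market HK$503.98 < fair 513.3032: forward underpriced → reverse cash-and-carry (short the stock, invest proceeds at r, pay the dividends, go long the forward).
Profit at T = |F_mkt − F*| = |503.98 − 513.3032| = HK$9.32 per share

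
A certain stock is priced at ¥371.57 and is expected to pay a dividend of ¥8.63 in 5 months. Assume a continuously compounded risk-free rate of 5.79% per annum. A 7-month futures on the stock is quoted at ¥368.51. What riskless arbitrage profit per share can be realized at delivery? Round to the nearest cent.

PV(dividends) I = 8.63·e^(−0.0579·5/12) = 8.4243
Fair futures F* = (S − I)·e^(rT) = (371.57 − 8.4243)·e^0.033775 = 363.1457 × 1.034352 = 375.6205
Market ¥368.51 < fair 375.6205: forward underpriced → reverse cash-and-carry (short the stock, invest proceeds at r, pay the dividends, go long the forward).
Profit at T = |F_mkt − F*| = |368.51 − 375.6205| = ¥7.11 per share

¥7.11 per share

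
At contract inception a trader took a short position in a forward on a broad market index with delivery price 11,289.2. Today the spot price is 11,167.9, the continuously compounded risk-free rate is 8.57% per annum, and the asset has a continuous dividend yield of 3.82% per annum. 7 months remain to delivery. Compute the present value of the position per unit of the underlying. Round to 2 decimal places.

-183.09

Current fair forward for the remaining 7 months: F = S·e^((r − q)·T), (r − q) = 0.0857 − 0.0382 = 0.0475
F = 11167.9 · e^(0.0475 × 7/12) = 11167.9 × 1.02809578 = 11481.6709
Value of long forward = (F − K)·e^(−rT) = (11481.6709 − 11289.2) · e^(−0.0857·7/12)
= 192.4709 × 0.95123735 = 183.09
Short position value = −(long value) = -183.09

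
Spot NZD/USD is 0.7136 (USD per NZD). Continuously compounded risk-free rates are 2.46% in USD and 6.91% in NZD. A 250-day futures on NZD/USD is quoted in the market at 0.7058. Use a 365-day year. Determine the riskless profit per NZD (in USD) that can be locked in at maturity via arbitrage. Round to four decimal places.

0.0136 per NZD (in USD)

Fair futures: F* = S·e^(carry·T), with carry = (r_USD − r_NZD) = 0.0246 − 0.0691 = -0.0445
F* = 0.7136 · e^(-0.0445 × 250/365) = 0.7136 · e^-0.030479 = 0.7136 × 0.969981 = 0.6922
Market 0.7058 > fair 0.6922: forward overpriced → cash-and-carry (buy spot, short the forward).
At maturity, profit = |F_mkt − F*| = |0.7058 − 0.6922| = 0.0136 per NZD (in USD)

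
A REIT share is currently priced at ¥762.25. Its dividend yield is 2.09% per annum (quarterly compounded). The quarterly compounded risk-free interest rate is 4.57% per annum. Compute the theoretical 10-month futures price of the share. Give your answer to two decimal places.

¥778.03

F = S · (1+r/4)^(4T) / (1+q/4)^(4T)
= 762.25 × 1.038594 / 1.017523 = 762.25 × 1.020708
F = ¥778.03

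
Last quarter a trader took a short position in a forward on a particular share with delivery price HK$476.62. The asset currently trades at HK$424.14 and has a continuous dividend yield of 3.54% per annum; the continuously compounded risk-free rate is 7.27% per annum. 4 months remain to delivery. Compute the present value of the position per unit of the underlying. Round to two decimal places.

HK$46.04

Current fair forward for the remaining 4 months: F = S·e^((r − q)·T), (r − q) = 0.0727 − 0.0354 = 0.0373
F = 424.14 · e^(0.0373 × 4/12) = 424.14 × 1.012511 = 429.4464
Value of long forward = (F − K)·e^(−rT) = (429.4464 − 476.62) · e^(−0.0727·4/12)
= -47.1736 × 0.976058 = -46.04
Short position value = −(long value) = HK$46.04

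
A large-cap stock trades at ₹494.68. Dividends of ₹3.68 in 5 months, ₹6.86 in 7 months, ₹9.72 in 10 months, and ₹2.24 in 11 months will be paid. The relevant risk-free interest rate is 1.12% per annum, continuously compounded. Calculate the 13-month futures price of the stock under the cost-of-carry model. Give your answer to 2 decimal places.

PV(dividends) I = 3.68·e^(−0.0112·5/12) + 6.86·e^(−0.0112·7/12) + 9.72·e^(−0.0112·10/12) + 2.24·e^(−0.0112·11/12)
I = 3.6629 + 6.8153 + 9.6297 + 2.2171 = 22.3250
F = (S − I)·e^(rT) = (494.68 − 22.3250) · e^(0.0112·13/12)
= 472.3550 · e^0.012133 = 472.3550 × 1.012207 = ₹478.12

₹478.12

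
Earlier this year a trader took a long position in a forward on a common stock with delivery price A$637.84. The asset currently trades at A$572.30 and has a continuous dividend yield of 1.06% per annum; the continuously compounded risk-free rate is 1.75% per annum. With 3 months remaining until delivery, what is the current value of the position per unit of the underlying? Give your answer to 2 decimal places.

-A$64.27

Current fair forward for the remaining 3 months: F = S·e^((r − q)·T), (r − q) = 0.0175 − 0.0106 = 0.0069
F = 572.30 · e^(0.0069 × 3/12) = 572.30 × 1.001726 = 573.2878
Value of long forward = (F − K)·e^(−rT) = (573.2878 − 637.84) · e^(−0.0175·3/12)
= -64.5522 × 0.995635 = -64.27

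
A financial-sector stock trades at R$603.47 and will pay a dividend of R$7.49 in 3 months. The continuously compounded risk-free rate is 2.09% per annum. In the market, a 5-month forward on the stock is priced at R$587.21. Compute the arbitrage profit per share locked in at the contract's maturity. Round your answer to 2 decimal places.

R$14.02 per share

PV(dividends) I = 7.49·e^(−0.0209·3/12) = 7.4510
Fair forward F* = (S − I)·e^(rT) = (603.47 − 7.4510)·e^0.008708 = 596.0190 × 1.008746 = 601.2318
Market R$587.21 < fair 601.2318: forward underpriced → reverse cash-and-carry (short the stock, invest proceeds at r, pay the dividends, go long the forward).
Profit at T = |F_mkt − F*| = |587.21 − 601.2318| = R$14.02 per share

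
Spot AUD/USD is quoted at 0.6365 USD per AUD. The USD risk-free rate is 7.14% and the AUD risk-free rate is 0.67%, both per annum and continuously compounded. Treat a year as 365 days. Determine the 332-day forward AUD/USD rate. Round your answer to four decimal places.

0.6751

F = S·e^((r_USD − r_AUD)T) = 0.6365 · e^((0.0714 − 0.0067) × 332/365)
= 0.6365 · e^0.058850 = 0.6365 × 1.060616
F = 0.6751 USD per AUD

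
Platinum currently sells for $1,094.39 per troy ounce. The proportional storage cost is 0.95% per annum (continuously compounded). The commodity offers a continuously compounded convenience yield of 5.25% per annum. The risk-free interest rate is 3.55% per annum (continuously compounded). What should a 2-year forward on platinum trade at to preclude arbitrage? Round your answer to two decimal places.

$1,078.10 per troy ounce

Net carry = r + u − y = 0.0355 + 0.0095 − 0.0525 = -0.0075
F = S·e^((r+u−y)T) = 1094.39 · e^(-0.0075 × 2) = 1094.39 · e^-0.01500000
= 1094.39 × 0.98511194 = $1,078.10 per troy ounce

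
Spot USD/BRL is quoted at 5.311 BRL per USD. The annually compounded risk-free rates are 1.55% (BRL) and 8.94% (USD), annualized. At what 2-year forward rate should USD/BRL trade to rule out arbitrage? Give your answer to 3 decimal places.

4.615

By covered interest parity, F = S · (1+r_BRL)^T / (1+r_USD)^T
= 5.311 × 1.031240 / 1.186792 = 5.311 × 0.868931
F = 4.615 BRL per USD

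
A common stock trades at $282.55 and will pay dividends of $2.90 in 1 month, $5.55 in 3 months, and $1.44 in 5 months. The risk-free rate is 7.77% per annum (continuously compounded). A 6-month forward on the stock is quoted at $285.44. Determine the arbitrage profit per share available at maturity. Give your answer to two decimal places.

PV(dividends) I = 2.90·e^(−0.0777·1/12) + 5.55·e^(−0.0777·3/12) + 1.44·e^(−0.0777·5/12) = 9.7186
Fair forward F* = (S − I)·e^(rT) = (282.55 − 9.7186)·e^0.038850 = 272.8314 × 1.039615 = 283.6396
Market $285.44 > fair 283.6396: forward overpriced → cash-and-carry (borrow at r, buy the stock and collect the dividends, short the forward).
Profit at T = |F_mkt − F*| = |285.44 − 283.6396| = $1.80 per share

$1.80 per share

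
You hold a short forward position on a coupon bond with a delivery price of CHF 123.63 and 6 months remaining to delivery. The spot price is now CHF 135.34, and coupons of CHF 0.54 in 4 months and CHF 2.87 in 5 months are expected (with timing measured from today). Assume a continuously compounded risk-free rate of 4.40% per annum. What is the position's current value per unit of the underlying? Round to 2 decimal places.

PV(remaining coupons) I = 0.54·e^(−0.0440·4/12) + 2.87·e^(−0.0440·5/12) = 3.3500
Current forward F = (S − I)·e^(rT) = (135.34 − 3.3500)·e^(0.0440·6/12) = 131.9900 × 1.022244 = 134.9260
Value (long) = (F − K)·e^(−rT) = (134.9260 − 123.63) × 0.978240 = 11.0502
Short position value = −(long value) = -CHF 11.05

-CHF 11.05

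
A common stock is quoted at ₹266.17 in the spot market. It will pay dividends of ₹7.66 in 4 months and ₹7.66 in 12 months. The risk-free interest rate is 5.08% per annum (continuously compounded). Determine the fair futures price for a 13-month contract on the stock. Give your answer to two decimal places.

₹265.58

PV(dividends) I = 7.66·e^(−0.0508·4/12) + 7.66·e^(−0.0508·12/12)
I = 7.5314 + 7.2806 = 14.8120
F = (S − I)·e^(rT) = (266.17 − 14.8120) · e^(0.0508·13/12)
= 251.3580 · e^0.055033 = 251.3580 × 1.056575 = ₹265.58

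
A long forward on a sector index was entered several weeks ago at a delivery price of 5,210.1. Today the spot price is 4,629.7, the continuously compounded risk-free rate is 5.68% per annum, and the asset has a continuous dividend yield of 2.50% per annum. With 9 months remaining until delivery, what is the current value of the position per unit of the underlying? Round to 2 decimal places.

-449.11

Current fair forward for the remaining 9 months: F = S·e^((r − q)·T), (r − q) = 0.0568 − 0.0250 = 0.0318
F = 4629.7 · e^(0.0318 × 9/12) = 4629.7 × 1.02413669 = 4741.4456
Value of long forward = (F − K)·e^(−rT) = (4741.4456 − 5210.1) · e^(−0.0568·9/12)
= -468.6544 × 0.95829463 = -449.11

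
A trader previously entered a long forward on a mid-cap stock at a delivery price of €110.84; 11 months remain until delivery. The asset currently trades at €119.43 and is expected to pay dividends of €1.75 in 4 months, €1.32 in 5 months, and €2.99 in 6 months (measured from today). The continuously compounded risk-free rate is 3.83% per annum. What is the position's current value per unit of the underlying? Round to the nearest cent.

€6.45

PV(remaining dividends) I = 1.75·e^(−0.0383·4/12) + 1.32·e^(−0.0383·5/12) + 2.99·e^(−0.0383·6/12) = 5.9602
Current forward F = (S − I)·e^(rT) = (119.43 − 5.9602)·e^(0.0383·11/12) = 113.4698 × 1.035732 = 117.5243
Value (long) = (F − K)·e^(−rT) = (117.5243 − 110.84) × 0.965501 = 6.4537
Value = €6.45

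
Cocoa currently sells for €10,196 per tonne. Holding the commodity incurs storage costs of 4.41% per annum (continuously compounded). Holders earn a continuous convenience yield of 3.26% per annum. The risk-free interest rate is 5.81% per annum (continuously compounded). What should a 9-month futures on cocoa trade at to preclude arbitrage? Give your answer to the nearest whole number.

€10,742 per tonne

Net carry = r + u − y = 0.0581 + 0.0441 − 0.0326 = 0.0696
F = S·e^((r+u−y)T) = 10196 · e^(0.0696 × 9/12) = 10196 · e^0.052200
= 10196 × 1.053586 = €10,742 per tonne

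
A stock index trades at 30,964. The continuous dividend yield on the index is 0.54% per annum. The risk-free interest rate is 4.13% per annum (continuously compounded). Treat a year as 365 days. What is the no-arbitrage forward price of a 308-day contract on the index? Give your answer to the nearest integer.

31,916

F = S·e^((r − q)T) = 30964 · e^((0.0413 − 0.0054) × 308/365)
= 30964 · e^0.030294 = 30964 × 1.030758
F = 31,916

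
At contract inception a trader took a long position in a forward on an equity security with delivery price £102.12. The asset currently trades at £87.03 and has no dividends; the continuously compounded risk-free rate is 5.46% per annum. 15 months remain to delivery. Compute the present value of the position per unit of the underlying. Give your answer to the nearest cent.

-£8.35

Current fair forward for the remaining 15 months: F = S·e^(r·T), r = 0.0546
F = 87.03 · e^(0.0546 × 15/12) = 87.03 × 1.070633 = 93.1772
Value of long forward = (F − K)·e^(−rT) = (93.1772 − 102.12) · e^(−0.0546·15/12)
= -8.9428 × 0.934027 = -8.35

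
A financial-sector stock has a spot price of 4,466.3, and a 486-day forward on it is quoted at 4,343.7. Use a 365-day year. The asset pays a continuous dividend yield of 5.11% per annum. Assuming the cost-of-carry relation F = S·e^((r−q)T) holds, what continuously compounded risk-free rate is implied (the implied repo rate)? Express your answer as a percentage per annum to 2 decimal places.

From F = S·e^((r−q)T): (r − q) = ln(F/S)/T
ln(4343.7/4466.3) = ln(0.972550) = -0.027834
(r − q) = -0.027834 / (486/365) = -0.020904
r = ln(F/S)/T + q = -0.020904 + 0.0511 = 0.030196
r = 3.02%

3.02%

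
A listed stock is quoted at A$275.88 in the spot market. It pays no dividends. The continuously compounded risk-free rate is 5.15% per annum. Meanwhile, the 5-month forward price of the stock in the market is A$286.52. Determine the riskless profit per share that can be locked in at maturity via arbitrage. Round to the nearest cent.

A$4.66 per share

Fair forward: F* = S·e^(carry·T), with carry = r = 0.0515
F* = 275.88 · e^(0.0515 × 5/12) = 275.88 · e^0.021458 = 275.88 × 1.021690 = A$281.8638
Market A$286.52 > fair A$281.8638: forward overpriced → cash-and-carry (buy spot, short the forward).
At maturity, profit = |F_mkt − F*| = |286.52 − 281.8638| = A$4.66 per share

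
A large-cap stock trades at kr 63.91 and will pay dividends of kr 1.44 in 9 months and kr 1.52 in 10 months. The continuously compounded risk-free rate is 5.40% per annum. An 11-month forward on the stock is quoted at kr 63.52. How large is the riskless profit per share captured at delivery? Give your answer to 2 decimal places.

PV(dividends) I = 1.44·e^(−0.0540·9/12) + 1.52·e^(−0.0540·10/12) = 2.8360
Fair forward F* = (S − I)·e^(rT) = (63.91 − 2.8360)·e^0.049500 = 61.0740 × 1.050746 = 64.1733
Market kr 63.52 < fair 64.1733: forward underpriced → reverse cash-and-carry (short the stock, invest proceeds at r, pay the dividends, go long the forward).
Profit at T = |F_mkt − F*| = |63.52 − 64.1733| = kr 0.65 per share

kr 0.65 per share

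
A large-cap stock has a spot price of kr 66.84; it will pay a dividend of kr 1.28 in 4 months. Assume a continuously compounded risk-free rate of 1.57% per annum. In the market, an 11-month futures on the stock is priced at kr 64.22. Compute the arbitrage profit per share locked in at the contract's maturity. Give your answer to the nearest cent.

kr 2.30 per share

PV(dividends) I = 1.28·e^(−0.0157·4/12) = 1.2733
Fair futures F* = (S − I)·e^(rT) = (66.84 − 1.2733)·e^0.014392 = 65.5667 × 1.014496 = 66.5172
Market kr 64.22 < fair 66.5172: forward underpriced → reverse cash-and-carry (short the stock, invest proceeds at r, pay the dividends, go long the forward).
Profit at T = |F_mkt − F*| = |64.22 − 66.5172| = kr 2.30 per share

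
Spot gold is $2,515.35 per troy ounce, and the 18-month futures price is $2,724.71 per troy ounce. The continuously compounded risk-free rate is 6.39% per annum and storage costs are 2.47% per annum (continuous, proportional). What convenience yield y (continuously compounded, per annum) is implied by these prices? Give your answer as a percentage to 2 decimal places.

3.53%

F = S·e^((r+u−y)T) ⇒ (r+u−y) = ln(F/S)/T
ln(2724.71/2515.35) = 0.079950; /T ⇒ 0.053300
y = r + u − ln(F/S)/T = 0.0639 + 0.0247 − 0.053300 = 0.035300
y = 3.53%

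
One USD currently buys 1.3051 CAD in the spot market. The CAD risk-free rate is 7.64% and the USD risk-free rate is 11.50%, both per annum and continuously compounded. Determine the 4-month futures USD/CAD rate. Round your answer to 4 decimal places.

1.2884

F = S·e^((r_CAD − r_USD)T) = 1.3051 · e^((0.0764 − 0.1150) × 4/12)
= 1.3051 · e^-0.012867 = 1.3051 × 0.987215
F = 1.2884 CAD per USD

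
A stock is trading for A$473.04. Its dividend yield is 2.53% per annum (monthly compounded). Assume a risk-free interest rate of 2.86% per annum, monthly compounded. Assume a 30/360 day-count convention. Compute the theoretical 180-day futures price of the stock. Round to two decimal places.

A$473.82

F = S · (1+r/12)^(12T) / (1+q/12)^(12T)
= 473.04 × 1.014385 / 1.012717 = 473.04 × 1.001647
F = A$473.82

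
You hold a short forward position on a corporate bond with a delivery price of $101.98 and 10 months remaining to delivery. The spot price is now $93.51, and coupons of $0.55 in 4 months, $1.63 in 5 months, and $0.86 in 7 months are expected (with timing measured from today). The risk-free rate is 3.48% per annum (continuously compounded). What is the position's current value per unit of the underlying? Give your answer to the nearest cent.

PV(remaining coupons) I = 0.55·e^(−0.0348·4/12) + 1.63·e^(−0.0348·5/12) + 0.86·e^(−0.0348·7/12) = 2.9929
Current forward F = (S − I)·e^(rT) = (93.51 − 2.9929)·e^(0.0348·10/12) = 90.5171 × 1.029425 = 93.1806
Value (long) = (F − K)·e^(−rT) = (93.1806 − 101.98) × 0.971416 = -8.5479
Short position value = −(long value) = $8.55

$8.55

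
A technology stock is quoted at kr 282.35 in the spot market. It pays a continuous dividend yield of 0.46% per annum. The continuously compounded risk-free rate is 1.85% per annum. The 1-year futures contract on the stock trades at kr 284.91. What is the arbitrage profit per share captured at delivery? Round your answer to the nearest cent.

kr 1.39 per share

Fair futures: F* = S·e^(carry·T), with carry = (r − q) = 0.0185 − 0.0046 = 0.0139
F* = 282.35 · e^(0.0139 × 1) = 282.35 · e^0.013900 = 282.35 × 1.013997 = kr 286.3021
Market kr 284.91 < fair kr 286.3021: forward underpriced → reverse cash-and-carry (short spot, go long the forward).
At maturity, profit = |F_mkt − F*| = |284.91 − 286.3021| = kr 1.39 per share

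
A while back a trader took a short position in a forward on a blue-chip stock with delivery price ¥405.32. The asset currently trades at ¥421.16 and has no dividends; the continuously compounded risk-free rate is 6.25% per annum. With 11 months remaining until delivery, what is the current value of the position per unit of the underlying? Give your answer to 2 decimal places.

Current fair forward for the remaining 11 months: F = S·e^(r·T), r = 0.0625
F = 421.16 · e^(0.0625 × 11/12) = 421.16 × 1.058965 = 445.9937
Value of long forward = (F − K)·e^(−rT) = (445.9937 − 405.32) · e^(−0.0625·11/12)
= 40.6737 × 0.944319 = 38.41
Short position value = −(long value) = -¥38.41

-¥38.41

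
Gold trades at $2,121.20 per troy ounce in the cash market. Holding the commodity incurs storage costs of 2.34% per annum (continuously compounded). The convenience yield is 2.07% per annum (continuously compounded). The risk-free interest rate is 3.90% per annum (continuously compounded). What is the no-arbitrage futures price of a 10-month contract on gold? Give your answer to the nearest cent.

Net carry = r + u − y = 0.0390 + 0.0234 − 0.0207 = 0.0417
F = S·e^((r+u−y)T) = 2121.20 · e^(0.0417 × 10/12) = 2121.20 · e^0.03475000
= 2121.20 × 1.03536084 = $2,196.21 per troy ounce

$2,196.21 per troy ounce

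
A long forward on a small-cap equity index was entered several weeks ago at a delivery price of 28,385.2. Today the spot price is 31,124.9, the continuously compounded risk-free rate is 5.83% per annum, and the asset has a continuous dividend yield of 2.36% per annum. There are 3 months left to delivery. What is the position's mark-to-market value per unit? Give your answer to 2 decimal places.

2967.32

Current fair forward for the remaining 3 months: F = S·e^((r − q)·T), (r − q) = 0.0583 − 0.0236 = 0.0347
F = 31124.9 · e^(0.0347 × 3/12) = 31124.9 × 1.00871274 = 31396.0832
Value of long forward = (F − K)·e^(−rT) = (31396.0832 − 28385.2) · e^(−0.0583·3/12)
= 3010.8832 × 0.98553070 = 2967.32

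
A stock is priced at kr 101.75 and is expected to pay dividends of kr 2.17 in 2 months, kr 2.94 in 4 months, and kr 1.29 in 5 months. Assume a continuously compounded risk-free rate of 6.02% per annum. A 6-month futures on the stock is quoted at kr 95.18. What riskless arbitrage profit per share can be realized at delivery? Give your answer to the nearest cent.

kr 3.20 per share

PV(dividends) I = 2.17·e^(−0.0602·2/12) + 2.94·e^(−0.0602·4/12) + 1.29·e^(−0.0602·5/12) = 6.2880
Fair futures F* = (S − I)·e^(rT) = (101.75 − 6.2880)·e^0.030100 = 95.4620 × 1.030558 = 98.3791
Market kr 95.18 < fair 98.3791: forward underpriced → reverse cash-and-carry (short the stock, invest proceeds at r, pay the dividends, go long the forward).
Profit at T = |F_mkt − F*| = |95.18 − 98.3791| = kr 3.20 per share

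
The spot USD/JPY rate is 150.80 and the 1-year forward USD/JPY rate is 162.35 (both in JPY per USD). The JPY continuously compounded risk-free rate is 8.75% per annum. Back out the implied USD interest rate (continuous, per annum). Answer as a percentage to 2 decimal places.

1.37%

F = S·e^((r_JPY − r_USD)T) ⇒ r_USD = r_JPY − ln(F/S)/T
ln(162.35/150.80) = 0.073800; /(1) = 0.073800
r_USD = 0.0875 − 0.073800 = 0.013700
r_USD = 1.37%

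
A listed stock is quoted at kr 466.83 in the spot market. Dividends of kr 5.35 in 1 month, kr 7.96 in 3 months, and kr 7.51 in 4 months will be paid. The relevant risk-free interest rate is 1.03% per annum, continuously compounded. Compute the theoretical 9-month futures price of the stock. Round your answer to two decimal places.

PV(dividends) I = 5.35·e^(−0.0103·1/12) + 7.96·e^(−0.0103·3/12) + 7.51·e^(−0.0103·4/12)
I = 5.3454 + 7.9395 + 7.4843 = 20.7692
F = (S − I)·e^(rT) = (466.83 − 20.7692) · e^(0.0103·9/12)
= 446.0608 · e^0.007725 = 446.0608 × 1.007755 = kr 449.52

kr 449.52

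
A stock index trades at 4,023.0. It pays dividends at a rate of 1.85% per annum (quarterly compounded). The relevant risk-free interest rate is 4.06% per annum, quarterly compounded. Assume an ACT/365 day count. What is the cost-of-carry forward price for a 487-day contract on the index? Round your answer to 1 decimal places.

4,142.5

F = S · (1+r/4)^(4T) / (1+q/4)^(4T)
= 4023.0 × 1.055376 / 1.024932 = 4023.0 × 1.029703
F = 4,142.5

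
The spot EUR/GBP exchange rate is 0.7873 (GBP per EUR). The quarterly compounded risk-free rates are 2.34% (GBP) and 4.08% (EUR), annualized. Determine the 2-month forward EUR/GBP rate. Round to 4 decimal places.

0.7850

By covered interest parity, F = S · (1+r_GBP/4)^(4T) / (1+r_EUR/4)^(4T)
= 0.7873 × 1.003896 / 1.006788 = 0.7873 × 0.997127
F = 0.7850 GBP per EUR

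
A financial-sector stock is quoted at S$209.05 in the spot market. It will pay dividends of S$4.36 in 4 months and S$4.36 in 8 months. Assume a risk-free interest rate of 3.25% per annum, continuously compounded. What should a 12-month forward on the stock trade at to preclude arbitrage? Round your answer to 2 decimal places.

PV(dividends) I = 4.36·e^(−0.0325·4/12) + 4.36·e^(−0.0325·8/12)
I = 4.3130 + 4.2665 = 8.5795
F = (S − I)·e^(rT) = (209.05 − 8.5795) · e^(0.0325·12/12)
= 200.4705 · e^0.032500 = 200.4705 × 1.033034 = S$207.09

S$207.09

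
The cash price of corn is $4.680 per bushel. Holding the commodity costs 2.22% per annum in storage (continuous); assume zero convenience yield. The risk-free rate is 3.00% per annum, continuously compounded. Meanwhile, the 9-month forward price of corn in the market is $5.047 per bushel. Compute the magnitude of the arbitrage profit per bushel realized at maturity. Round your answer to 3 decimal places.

$0.180 per bushel

Fair forward: F* = S·e^(carry·T), with carry = (r + u) = 0.0300 + 0.0222 = 0.0522
F* = 4.680 · e^(0.0522 × 9/12) = 4.680 · e^0.039150 = 4.680 × 1.039926 = $4.8669
Market $5.047 > fair $4.8669: forward overpriced → cash-and-carry (buy spot, short the forward).
At maturity, profit = |F_mkt − F*| = |5.047 − 4.8669| = $0.180 per bushel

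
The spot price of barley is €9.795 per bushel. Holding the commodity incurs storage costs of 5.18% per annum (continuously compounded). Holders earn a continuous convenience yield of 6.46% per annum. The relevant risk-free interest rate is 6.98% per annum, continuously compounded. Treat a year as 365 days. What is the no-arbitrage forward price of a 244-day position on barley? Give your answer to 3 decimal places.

Net carry = r + u − y = 0.0698 + 0.0518 − 0.0646 = 0.0570
F = S·e^((r+u−y)T) = 9.795 · e^(0.0570 × 244/365) = 9.795 · e^0.038104
= 9.795 × 1.038839 = €10.175 per bushel

€10.175 per bushel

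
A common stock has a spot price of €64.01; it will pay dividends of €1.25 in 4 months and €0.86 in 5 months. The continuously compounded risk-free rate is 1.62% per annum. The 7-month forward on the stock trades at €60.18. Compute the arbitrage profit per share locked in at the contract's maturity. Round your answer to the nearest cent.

PV(dividends) I = 1.25·e^(−0.0162·4/12) + 0.86·e^(−0.0162·5/12) = 2.0975
Fair forward F* = (S − I)·e^(rT) = (64.01 − 2.0975)·e^0.009450 = 61.9125 × 1.009495 = 62.5004
Market €60.18 < fair 62.5004: forward underpriced → reverse cash-and-carry (short the stock, invest proceeds at r, pay the dividends, go long the forward).
Profit at T = |F_mkt − F*| = |60.18 − 62.5004| = €2.32 per share

€2.32 per share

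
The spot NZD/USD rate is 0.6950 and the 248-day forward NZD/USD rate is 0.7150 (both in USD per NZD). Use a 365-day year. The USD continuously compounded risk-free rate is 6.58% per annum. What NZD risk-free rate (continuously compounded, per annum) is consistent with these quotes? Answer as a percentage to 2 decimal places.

2.40%

F = S·e^((r_USD − r_NZD)T) ⇒ r_NZD = r_USD − ln(F/S)/T
ln(0.7150/0.6950) = 0.028371; /(248/365) = 0.041756
r_NZD = 0.0658 − 0.041756 = 0.024044
r_NZD = 2.40%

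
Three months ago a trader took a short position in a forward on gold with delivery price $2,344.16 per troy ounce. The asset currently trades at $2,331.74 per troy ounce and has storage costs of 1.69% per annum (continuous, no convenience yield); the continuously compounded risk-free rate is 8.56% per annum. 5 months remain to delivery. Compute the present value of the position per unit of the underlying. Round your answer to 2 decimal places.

-$86.19 per troy ounce

Current fair forward for the remaining 5 months: F = S·e^((r + u)·T), (r + u) = 0.0856 + 0.0169 = 0.1025
F = 2331.74 · e^(0.1025 × 5/12) = 2331.74 × 1.04363346 = 2433.4819
Value of long forward = (F − K)·e^(−rT) = (2433.4819 − 2344.16) · e^(−0.0856·5/12)
= 89.3219 × 0.96496189 = 86.19
Short position value = −(long value) = -$86.19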